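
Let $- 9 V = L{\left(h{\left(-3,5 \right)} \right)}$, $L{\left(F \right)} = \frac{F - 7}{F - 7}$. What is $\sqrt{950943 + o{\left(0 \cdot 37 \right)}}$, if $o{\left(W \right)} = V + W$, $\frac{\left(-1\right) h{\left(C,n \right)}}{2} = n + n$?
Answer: $\frac{\sqrt{8558486}}{3} \approx 975.16$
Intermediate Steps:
$h{\left(C,n \right)} = - 4 n$ ($h{\left(C,n \right)} = - 2 \left(n + n\right) = - 2 \cdot 2 n = - 4 n$)
$L{\left(F \right)} = 1$ ($L{\left(F \right)} = \frac{-7 + F}{-7 + F} = 1$)
$V = - \frac{1}{9}$ ($V = \left(- \frac{1}{9}\right) 1 = - \frac{1}{9} \approx -0.11111$)
$o{\left(W \right)} = - \frac{1}{9} + W$
$\sqrt{950943 + o{\left(0 \cdot 37 \right)}} = \sqrt{950943 + \left(- \frac{1}{9} + 0 \cdot 37\right)} = \sqrt{950943 + \left(- \frac{1}{9} + 0\right)} = \sqrt{950943 - \frac{1}{9}} = \sqrt{\frac{8558486}{9}} = \frac{\sqrt{8558486}}{3}$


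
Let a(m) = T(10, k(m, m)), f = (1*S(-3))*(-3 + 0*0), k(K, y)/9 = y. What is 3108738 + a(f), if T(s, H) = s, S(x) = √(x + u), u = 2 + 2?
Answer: 3108748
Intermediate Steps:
u = 4
k(K, y) = 9*y
S(x) = √(4 + x) (S(x) = √(x + 4) = √(4 + x))
f = -3 (f = (1*√(4 - 3))*(-3 + 0*0) = (1*√1)*(-3 + 0) = (1*1)*(-3) = 1*(-3) = -3)
a(m) = 10
3108738 + a(f) = 3108738 + 10 = 3108748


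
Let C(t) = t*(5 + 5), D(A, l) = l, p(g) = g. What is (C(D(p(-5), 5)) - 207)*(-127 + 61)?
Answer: 10362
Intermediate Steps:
C(t) = 10*t (C(t) = t*10 = 10*t)
(C(D(p(-5), 5)) - 207)*(-127 + 61) = (10*5 - 207)*(-127 + 61) = (50 - 207)*(-66) = -157*(-66) = 10362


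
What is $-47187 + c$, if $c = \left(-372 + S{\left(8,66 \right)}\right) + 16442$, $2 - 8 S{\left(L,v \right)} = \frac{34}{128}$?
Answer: $- \frac{15931793}{512} \approx -31117.0$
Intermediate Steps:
$S{\left(L,v \right)} = \frac{111}{512}$ ($S{\left(L,v \right)} = \frac{1}{4} - \frac{34 \cdot \frac{1}{128}}{8} = \frac{1}{4} - \frac{17}{512} = \frac{111}{512}$)
$c = \frac{8227951}{512}$ ($c = \left(-372 + \frac{111}{512}\right) + 16442 = - \frac{190353}{512} + 16442 = \frac{8227951}{512} \approx 16070.0$)
$-47187 + c = -47187 + \frac{8227951}{512} = - \frac{15931793}{512}$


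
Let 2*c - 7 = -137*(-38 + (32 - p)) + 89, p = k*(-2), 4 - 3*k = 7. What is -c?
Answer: -596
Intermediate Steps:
k = -1 (k = 4/3 - ⅓*7 = 4/3 - 7/3 = -1)
p = 2 (p = -1*(-2) = 2)
c = 596 (c = 7/2 + (-137*(-38 + (32 - 1*2)) + 89)/2 = 7/2 + (-137*(-38 + (32 - 2)) + 89)/2 = 7/2 + (-137*(-38 + 30) + 89)/2 = 7/2 + (-137*(-8) + 89)/2 = 7/2 + (1096 + 89)/2 = 7/2 + (½)*1185 = 7/2 + 1185/2 = 596)
-c = -1*596 = -596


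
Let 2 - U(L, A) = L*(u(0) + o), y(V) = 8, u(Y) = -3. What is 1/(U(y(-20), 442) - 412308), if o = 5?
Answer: -1/412322 ≈ -2.4253e-6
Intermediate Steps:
U(L, A) = 2 - 2*L (U(L, A) = 2 - L*(-3 + 5) = 2 - L*2 = 2 - 2*L)
1/(U(y(-20), 442) - 412308) = 1/((2 - 2*8) - 412308) = 1/((2 - 16) - 412308) = 1/(-14 - 412308) = 1/(-412322) = -1/412322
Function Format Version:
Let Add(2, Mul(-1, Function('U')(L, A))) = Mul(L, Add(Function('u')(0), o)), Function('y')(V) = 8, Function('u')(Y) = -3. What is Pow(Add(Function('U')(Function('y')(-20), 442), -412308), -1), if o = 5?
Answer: Rational(-1, 412322) ≈ -2.4253e-6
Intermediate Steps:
Function('U')(L, A) = Add(2, Mul(-2, L)) (Function('U')(L, A) = Add(2, Mul(-1, Mul(L, Add(-3, 5)))) = Add(2, Mul(-1, Mul(L, 2))) = Add(2, Mul(-1, Mul(2, L))) = Add(2, Mul(-2, L)))
Pow(Add(Function('U')(Function('y')(-20), 442), -412308), -1) = Pow(Add(Add(2, Mul(-2, 8)), -412308), -1) = Pow(Add(Add(2, -16), -412308), -1) = Pow(Add(-14, -412308), -1) = Pow(-412322, -1) = Rational(-1, 412322)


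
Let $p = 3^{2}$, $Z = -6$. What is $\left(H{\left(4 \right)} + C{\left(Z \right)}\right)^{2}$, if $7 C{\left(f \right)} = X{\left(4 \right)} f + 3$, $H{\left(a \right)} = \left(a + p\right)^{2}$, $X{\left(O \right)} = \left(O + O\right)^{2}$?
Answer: $\frac{643204}{49} \approx 13127.0$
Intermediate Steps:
$p = 9$
$X{\left(O \right)} = 4 O^{2}$ ($X{\left(O \right)} = \left(2 O\right)^{2} = 4 O^{2}$)
$H{\left(a \right)} = \left(9 + a\right)^{2}$ ($H{\left(a \right)} = \left(a + 9\right)^{2} = \left(9 + a\right)^{2}$)
$C{\left(f \right)} = \frac{3}{7} + \frac{64 f}{7}$ ($C{\left(f \right)} = \frac{4 \cdot 4^{2} f + 3}{7} = \frac{4 \cdot 16 f + 3}{7} = \frac{64 f + 3}{7} = \frac{3 + 64 f}{7} = \frac{3}{7} + \frac{64 f}{7}$)
$\left(H{\left(4 \right)} + C{\left(Z \right)}\right)^{2} = \left(\left(9 + 4\right)^{2} + \left(\frac{3}{7} + \frac{64}{7} \left(-6\right)\right)\right)^{2} = \left(13^{2} + \left(\frac{3}{7} - \frac{384}{7}\right)\right)^{2} = \left(169 - \frac{381}{7}\right)^{2} = \left(\frac{802}{7}\right)^{2} = \frac{643204}{49}$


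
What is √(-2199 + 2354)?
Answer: √155 ≈ 12.450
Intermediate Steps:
√(-2199 + 2354) = √155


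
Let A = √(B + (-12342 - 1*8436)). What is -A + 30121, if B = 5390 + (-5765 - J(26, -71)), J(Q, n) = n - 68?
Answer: 30121 - I*√21014 ≈ 30121.0 - 144.96*I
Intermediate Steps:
J(Q, n) = -68 + n
B = -236 (B = 5390 + (-5765 - (-68 - 71)) = 5390 + (-5765 - 1*(-139)) = 5390 + (-5765 + 139) = 5390 - 5626 = -236)
A = I*√21014 (A = √(-236 + (-12342 - 1*8436)) = √(-236 + (-12342 - 8436)) = √(-236 - 20778) = √(-21014) = I*√21014 ≈ 144.96*I)
-A + 30121 = -I*√21014 + 30121 = 30121 - I*√21014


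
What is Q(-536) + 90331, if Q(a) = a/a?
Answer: 90332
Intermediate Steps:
Q(a) = 1
Q(-536) + 90331 = 1 + 90331 = 90332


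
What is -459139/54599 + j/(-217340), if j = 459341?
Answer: -124868829519/11866546660 ≈ -10.523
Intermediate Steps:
-459139/54599 + j/(-217340) = -459139/54599 + 459341/(-217340) = -459139*1/54599 + 459341*(-1/217340) = -459139/54599 - 459341/217340 = -124868829519/11866546660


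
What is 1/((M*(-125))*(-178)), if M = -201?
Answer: -1/4472250 ≈ -2.2360e-7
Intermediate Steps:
1/((M*(-125))*(-178)) = 1/(-201*(-125)*(-178)) = 1/(25125*(-178)) = 1/(-4472250) = -1/4472250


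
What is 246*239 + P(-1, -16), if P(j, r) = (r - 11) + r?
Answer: 58751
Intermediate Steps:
P(j, r) = -11 + 2*r (P(j, r) = (-11 + r) + r = -11 + 2*r)
246*239 + P(-1, -16) = 246*239 + (-11 + 2*(-16)) = 58794 + (-11 - 32) = 58794 - 43 = 58751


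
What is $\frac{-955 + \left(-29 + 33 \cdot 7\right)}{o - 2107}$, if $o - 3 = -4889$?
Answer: $\frac{251}{2331} \approx 0.10768$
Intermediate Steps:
$o = -4886$ ($o = 3 - 4889 = -4886$)
$\frac{-955 + \left(-29 + 33 \cdot 7\right)}{o - 2107} = \frac{-955 + \left(-29 + 33 \cdot 7\right)}{-4886 - 2107} = \frac{-955 + \left(-29 + 231\right)}{-6993} = \left(-955 + 202\right) \left(- \frac{1}{6993}\right) = \left(-753\right) \left(- \frac{1}{6993}\right) = \frac{251}{2331}$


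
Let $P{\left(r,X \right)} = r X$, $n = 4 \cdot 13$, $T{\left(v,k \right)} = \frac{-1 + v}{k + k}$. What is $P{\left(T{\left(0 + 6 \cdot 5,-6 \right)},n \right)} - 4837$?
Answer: $- \frac{14888}{3} \approx -4962.7$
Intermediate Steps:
$T{\left(v,k \right)} = \frac{-1 + v}{2 k}$
$n = 52$
$P{\left(r,X \right)} = X r$
$P{\left(T{\left(0 + 6 \cdot 5,-6 \right)},n \right)} - 4837 = 52 \frac{-1 + \left(0 + 6 \cdot 5\right)}{2 \left(-6\right)} - 4837 = 52 \cdot \frac{1}{2} \left(- \frac{1}{6}\right) \left(-1 + \left(0 + 30\right)\right) - 4837 = 52 \cdot \frac{1}{2} \left(- \frac{1}{6}\right) \left(-1 + 30\right) - 4837 = 52 \cdot \frac{1}{2} \left(- \frac{1}{6}\right) 29 - 4837 = 52 \left(- \frac{29}{12}\right) - 4837 = - \frac{377}{3} - 4837 = - \frac{14888}{3}$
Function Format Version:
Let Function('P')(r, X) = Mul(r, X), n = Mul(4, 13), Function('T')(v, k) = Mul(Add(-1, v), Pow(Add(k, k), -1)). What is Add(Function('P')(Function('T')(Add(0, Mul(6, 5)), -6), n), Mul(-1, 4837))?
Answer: Rational(-14888, 3) ≈ -4962.7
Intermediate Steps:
Function('T')(v, k) = Mul(Rational(1, 2), Pow(k, -1), Add(-1, v)) (Function('T')(v, k) = Mul(Add(-1, v), Pow(Mul(2, k), -1)) = Mul(Add(-1, v), Mul(Rational(1, 2), Pow(k, -1))) = Mul(Rational(1, 2), Pow(k, -1), Add(-1, v)))
n = 52
Function('P')(r, X) = Mul(X, r)
Add(Function('P')(Function('T')(Add(0, Mul(6, 5)), -6), n), Mul(-1, 4837)) = Add(Mul(52, Mul(Rational(1, 2), Pow(-6, -1), Add(-1, Add(0, Mul(6, 5))))), Mul(-1, 4837)) = Add(Mul(52, Mul(Rational(1, 2), Rational(-1, 6), Add(-1, Add(0, 30)))), -4837) = Add(Mul(52, Mul(Rational(1, 2), Rational(-1, 6), Add(-1, 30))), -4837) = Add(Mul(52, Mul(Rational(1, 2), Rational(-1, 6), 29)), -4837) = Add(Mul(52, Rational(-29, 12)), -4837) = Add(Rational(-377, 3), -4837) = Rational(-14888, 3)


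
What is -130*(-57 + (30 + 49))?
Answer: -2860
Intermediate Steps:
-130*(-57 + (30 + 49)) = -130*(-57 + 79) = -130*22 = -2860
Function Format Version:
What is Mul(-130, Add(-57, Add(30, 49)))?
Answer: -2860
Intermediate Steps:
Mul(-130, Add(-57, Add(30, 49))) = Mul(-130, Add(-57, 79)) = Mul(-130, 22) = -2860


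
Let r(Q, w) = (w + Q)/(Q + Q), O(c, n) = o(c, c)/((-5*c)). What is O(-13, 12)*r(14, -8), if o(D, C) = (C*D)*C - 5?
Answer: -3303/455 ≈ -7.2593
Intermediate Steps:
o(D, C) = -5 + D*C**2 (o(D, C) = D*C**2 - 5 = -5 + D*C**2)
O(c, n) = -(-5 + c**3)/(5*c) (O(c, n) = (-5 + c*c**2)/((-5*c)) = (-5 + c**3)*(-1/(5*c)) = -(-5 + c**3)/(5*c))
r(Q, w) = (Q + w)/(2*Q) (r(Q, w) = (Q + w)/((2*Q)) = (Q + w)*(1/(2*Q)) = (Q + w)/(2*Q))
O(-13, 12)*r(14, -8) = ((1/5)*(5 - 1*(-13)**3)/(-13))*((1/2)*(14 - 8)/14) = ((1/5)*(-1/13)*(5 - 1*(-2197)))*((1/2)*(1/14)*6) = ((1/5)*(-1/13)*(5 + 2197))*(3/14) = ((1/5)*(-1/13)*2202)*(3/14) = -2202/65*3/14 = -3303/455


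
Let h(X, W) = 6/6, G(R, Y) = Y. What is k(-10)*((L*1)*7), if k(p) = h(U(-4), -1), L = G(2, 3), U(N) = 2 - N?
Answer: 21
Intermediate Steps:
h(X, W) = 1 (h(X, W) = 6*(⅙) = 1)
L = 3
k(p) = 1
k(-10)*((L*1)*7) = 1*((3*1)*7) = 1*(3*7) = 1*21 = 21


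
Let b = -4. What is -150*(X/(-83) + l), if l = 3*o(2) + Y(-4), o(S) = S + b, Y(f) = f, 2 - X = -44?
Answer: 131400/83 ≈ 1583.1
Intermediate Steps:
X = 46 (X = 2 - 1*(-44) = 2 + 44 = 46)
o(S) = -4 + S (o(S) = S - 4 = -4 + S)
l = -10 (l = 3*(-4 + 2) - 4 = 3*(-2) - 4 = -6 - 4 = -10)
-150*(X/(-83) + l) = -150*(46/(-83) - 10) = -150*(46*(-1/83) - 10) = -150*(-46/83 - 10) = -150*(-876/83) = 131400/83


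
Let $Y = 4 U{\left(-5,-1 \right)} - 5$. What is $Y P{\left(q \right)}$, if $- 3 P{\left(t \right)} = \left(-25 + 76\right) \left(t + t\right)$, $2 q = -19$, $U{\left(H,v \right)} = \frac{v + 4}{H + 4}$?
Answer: $-5491$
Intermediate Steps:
$U{\left(H,v \right)} = \frac{4 + v}{4 + H}$
$q = - \frac{19}{2}$ ($q = \frac{1}{2} \left(-19\right) = - \frac{19}{2} \approx -9.5$)
$P{\left(t \right)} = - 34 t$ ($P{\left(t \right)} = - \frac{\left(-25 + 76\right) \left(t + t\right)}{3} = - \frac{51 \cdot 2 t}{3} = - \frac{102 t}{3} = - 34 t$)
$Y = -17$ ($Y = 4 \frac{4 - 1}{4 - 5} - 5 = 4 \frac{1}{-1} \cdot 3 - 5 = 4 \left(\left(-1\right) 3\right) - 5 = 4 \left(-3\right) - 5 = -12 - 5 = -17$)
$Y P{\left(q \right)} = - 17 \left(\left(-34\right) \left(- \frac{19}{2}\right)\right) = \left(-17\right) 323 = -5491$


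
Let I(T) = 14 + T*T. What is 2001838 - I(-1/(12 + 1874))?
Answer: 7120479960703/3556996 ≈ 2.0018e+6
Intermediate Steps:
I(T) = 14 + T²
2001838 - I(-1/(12 + 1874)) = 2001838 - (14 + (-1/(12 + 1874))²) = 2001838 - (14 + (-1/1886)²) = 2001838 - (14 + 1/3556996) = 2001838 - 1*49797945/3556996 = 2001838 - 49797945/3556996 = 7120479960703/3556996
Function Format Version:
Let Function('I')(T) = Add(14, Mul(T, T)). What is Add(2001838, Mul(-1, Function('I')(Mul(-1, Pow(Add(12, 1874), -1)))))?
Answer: Rational(7120479960703, 3556996) ≈ 2.0018e+6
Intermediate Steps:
Function('I')(T) = Add(14, Pow(T, 2))
Add(2001838, Mul(-1, Function('I')(Mul(-1, Pow(Add(12, 1874), -1))))) = Add(2001838, Mul(-1, Add(14, Pow(Mul(-1, Pow(Add(12, 1874), -1)), 2)))) = Add(2001838, Mul(-1, Add(14, Pow(Mul(-1, Pow(1886, -1)), 2)))) = Add(2001838, Mul(-1, Add(14, Pow(Mul(-1, Rational(1, 1886)), 2)))) = Add(2001838, Mul(-1, Add(14, Pow(Rational(-1, 1886), 2)))) = Add(2001838, Mul(-1, Add(14, Rational(1, 3556996)))) = Add(2001838, Mul(-1, Rational(49797945, 3556996))) = Add(2001838, Rational(-49797945, 3556996)) = Rational(7120479960703, 3556996)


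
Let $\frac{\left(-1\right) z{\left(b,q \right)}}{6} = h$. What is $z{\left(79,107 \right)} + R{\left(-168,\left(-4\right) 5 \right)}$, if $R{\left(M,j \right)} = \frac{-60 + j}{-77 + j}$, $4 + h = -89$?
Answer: $\frac{54206}{97} \approx 558.82$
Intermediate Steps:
$h = -93$ ($h = -4 - 89 = -93$)
$z{\left(b,q \right)} = 558$ ($z{\left(b,q \right)} = \left(-6\right) \left(-93\right) = 558$)
$R{\left(M,j \right)} = \frac{-60 + j}{-77 + j}$
$z{\left(79,107 \right)} + R{\left(-168,\left(-4\right) 5 \right)} = 558 + \frac{-60 - 20}{-77 - 20} = 558 + \frac{1}{-97} \left(-80\right) = 558 - - \frac{80}{97} = 558 + \frac{80}{97} = \frac{54206}{97}$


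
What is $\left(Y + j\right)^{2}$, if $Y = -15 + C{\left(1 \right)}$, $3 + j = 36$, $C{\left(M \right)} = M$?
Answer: $361$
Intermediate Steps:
$j = 33$ ($j = -3 + 36 = 33$)
$Y = -14$ ($Y = -15 + 1 = -14$)
$\left(Y + j\right)^{2} = \left(-14 + 33\right)^{2} = 19^{2} = 361$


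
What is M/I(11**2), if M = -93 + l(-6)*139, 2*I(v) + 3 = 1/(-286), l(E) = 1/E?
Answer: 199342/2577 ≈ 77.354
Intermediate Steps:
I(v) = -859/572 (I(v) = -3/2 + (1/2)/(-286) = -3/2 + (1/2)*(-1/286) = -3/2 - 1/572 = -859/572)
M = -697/6 (M = -93 + 139/(-6) = -93 - 1/6*139 = -93 - 139/6 = -697/6 ≈ -116.17)
M/I(11**2) = -697/(6*(-859/572)) = -697/6*(-572/859) = 199342/2577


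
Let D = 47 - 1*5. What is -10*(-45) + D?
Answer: 492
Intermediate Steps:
D = 42 (D = 47 - 5 = 42)
-10*(-45) + D = -10*(-45) + 42 = 450 + 42 = 492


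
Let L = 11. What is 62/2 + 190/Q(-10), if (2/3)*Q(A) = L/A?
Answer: -2777/33 ≈ -84.151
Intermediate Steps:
Q(A) = 33/(2*A) (Q(A) = 3*(11/A)/2 = 33/(2*A))
62/2 + 190/Q(-10) = 62/2 + 190/(((33/2)/(-10))) = 62*(½) + 190/(((33/2)*(-⅒))) = 31 + 190/(-33/20) = 31 + 190*(-20/33) = 31 - 3800/33 = -2777/33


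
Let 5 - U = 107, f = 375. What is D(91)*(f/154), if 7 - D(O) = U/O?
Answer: 277125/14014 ≈ 19.775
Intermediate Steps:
U = -102 (U = 5 - 1*107 = 5 - 107 = -102)
D(O) = 7 + 102/O (D(O) = 7 - (-102)/O = 7 + 102/O)
D(91)*(f/154) = (7 + 102/91)*(375/154) = (739/91)*(375/154) = 277125/14014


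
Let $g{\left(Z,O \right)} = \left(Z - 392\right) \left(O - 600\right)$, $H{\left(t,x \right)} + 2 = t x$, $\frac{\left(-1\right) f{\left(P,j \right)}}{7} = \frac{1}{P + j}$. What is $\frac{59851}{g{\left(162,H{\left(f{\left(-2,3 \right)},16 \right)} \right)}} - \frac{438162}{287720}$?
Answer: $- \frac{342091462}{295308615} \approx -1.1584$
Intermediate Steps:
$f{\left(P,j \right)} = - \frac{7}{P + j}$
$H{\left(t,x \right)} = -2 + t x$
$g{\left(Z,O \right)} = \left(-600 + O\right) \left(-392 + Z\right)$ ($g{\left(Z,O \right)} = \left(-392 + Z\right) \left(-600 + O\right) = \left(-600 + O\right) \left(-392 + Z\right)$)
$\frac{59851}{g{\left(162,H{\left(f{\left(-2,3 \right)},16 \right)} \right)}} - \frac{438162}{287720} = \frac{59851}{235200 - 97200 - 392 \left(-2 + - \frac{7}{-2 + 3} \cdot 16\right) + \left(-2 + - \frac{7}{-2 + 3} \cdot 16\right) 162} - \frac{438162}{287720} = \frac{59851}{235200 - 97200 - 392 \left(-2 + - \frac{7}{1} \cdot 16\right) + \left(-2 + - \frac{7}{1} \cdot 16\right) 162} - \frac{219081}{143860} = \frac{59851}{235200 - 97200 - 392 \left(-2 + \left(-7\right) 1 \cdot 16\right) + \left(-2 + \left(-7\right) 1 \cdot 16\right) 162} - \frac{219081}{143860} = \frac{59851}{235200 - 97200 - 392 \left(-2 - 112\right) + \left(-2 - 112\right) 162} - \frac{219081}{143860} = \frac{59851}{235200 - 97200 - -44688 - 18468} - \frac{219081}{143860} = \frac{59851}{235200 - 97200 + 44688 - 18468} - \frac{219081}{143860} = \frac{59851}{164220} - \frac{219081}{143860} = - \frac{342091462}{295308615}$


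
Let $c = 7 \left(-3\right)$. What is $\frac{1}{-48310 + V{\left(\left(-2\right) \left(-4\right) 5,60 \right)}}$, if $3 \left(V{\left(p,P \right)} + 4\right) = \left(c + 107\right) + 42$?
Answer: $- \frac{3}{144814} \approx -2.0716 \cdot 10^{-5}$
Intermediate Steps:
$c = -21$
$V{\left(p,P \right)} = \frac{116}{3}$ ($V{\left(p,P \right)} = -4 + \frac{\left(-21 + 107\right) + 42}{3} = -4 + \frac{86 + 42}{3} = -4 + \frac{1}{3} \cdot 128 = -4 + \frac{128}{3} = \frac{116}{3}$)
$\frac{1}{-48310 + V{\left(\left(-2\right) \left(-4\right) 5,60 \right)}} = \frac{1}{-48310 + \frac{116}{3}} = \frac{1}{- \frac{144814}{3}} = - \frac{3}{144814}$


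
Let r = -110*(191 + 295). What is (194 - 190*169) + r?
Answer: -85376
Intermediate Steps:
r = -53460 (r = -110*486 = -53460)
(194 - 190*169) + r = (194 - 190*169) - 53460 = (194 - 32110) - 53460 = -31916 - 53460 = -85376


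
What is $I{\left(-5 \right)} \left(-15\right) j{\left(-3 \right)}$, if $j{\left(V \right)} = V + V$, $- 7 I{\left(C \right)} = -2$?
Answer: $\frac{180}{7} \approx 25.714$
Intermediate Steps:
$I{\left(C \right)} = \frac{2}{7}$ ($I{\left(C \right)} = \left(- \frac{1}{7}\right) \left(-2\right) = \frac{2}{7}$)
$j{\left(V \right)} = 2 V$
$I{\left(-5 \right)} \left(-15\right) j{\left(-3 \right)} = \frac{2}{7} \left(-15\right) 2 \left(-3\right) = \left(- \frac{30}{7}\right) \left(-6\right) = \frac{180}{7}$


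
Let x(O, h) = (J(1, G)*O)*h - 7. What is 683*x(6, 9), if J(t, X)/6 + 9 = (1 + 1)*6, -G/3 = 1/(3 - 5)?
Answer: 659095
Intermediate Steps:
G = 3/2 (G = -3/(3 - 5) = -3/(-2) = -3*(-1/2) = 3/2 ≈ 1.5000)
J(t, X) = 18 (J(t, X) = -54 + 6*((1 + 1)*6) = -54 + 6*(2*6) = -54 + 6*12 = -54 + 72 = 18)
x(O, h) = -7 + 18*O*h (x(O, h) = (18*O)*h - 7 = 18*O*h - 7 = -7 + 18*O*h)
683*x(6, 9) = 683*(-7 + 18*6*9) = 683*(-7 + 972) = 683*965 = 659095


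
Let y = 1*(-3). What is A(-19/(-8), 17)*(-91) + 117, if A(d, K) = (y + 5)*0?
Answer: 117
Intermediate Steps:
y = -3
A(d, K) = 0 (A(d, K) = (-3 + 5)*0 = 2*0 = 0)
A(-19/(-8), 17)*(-91) + 117 = 0*(-91) + 117 = 0 + 117 = 117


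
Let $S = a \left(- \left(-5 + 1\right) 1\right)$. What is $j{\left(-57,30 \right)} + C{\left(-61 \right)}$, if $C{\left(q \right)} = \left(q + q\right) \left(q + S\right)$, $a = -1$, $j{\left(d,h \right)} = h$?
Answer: $7960$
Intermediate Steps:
$S = -4$ ($S = - \left(-1\right) \left(-5 + 1\right) 1 = - \left(-1\right) \left(\left(-4\right) 1\right) = - \left(-1\right) \left(-4\right) = \left(-1\right) 4 = -4$)
$C{\left(q \right)} = 2 q \left(-4 + q\right)$ ($C{\left(q \right)} = \left(q + q\right) \left(q - 4\right) = 2 q \left(-4 + q\right)$)
$j{\left(-57,30 \right)} + C{\left(-61 \right)} = 30 + 2 \left(-61\right) \left(-4 - 61\right) = 30 + 2 \left(-61\right) \left(-65\right) = 30 + 7930 = 7960$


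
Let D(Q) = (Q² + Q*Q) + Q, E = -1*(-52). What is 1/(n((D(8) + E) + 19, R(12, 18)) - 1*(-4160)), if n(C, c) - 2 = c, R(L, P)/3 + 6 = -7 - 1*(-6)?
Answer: 1/4141 ≈ 0.00024149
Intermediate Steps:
R(L, P) = -21 (R(L, P) = -18 + 3*(-7 - 1*(-6)) = -18 + 3*(-7 + 6) = -18 + 3*(-1) = -18 - 3 = -21)
E = 52
D(Q) = Q + 2*Q² (D(Q) = (Q² + Q²) + Q = 2*Q² + Q = Q + 2*Q²)
n(C, c) = 2 + c
1/(n((D(8) + E) + 19, R(12, 18)) - 1*(-4160)) = 1/((2 - 21) - 1*(-4160)) = 1/(-19 + 4160) = 1/4141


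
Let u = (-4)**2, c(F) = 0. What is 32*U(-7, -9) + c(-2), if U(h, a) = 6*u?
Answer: 3072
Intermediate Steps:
u = 16
U(h, a) = 96 (U(h, a) = 6*16 = 96)
32*U(-7, -9) + c(-2) = 32*96 + 0 = 3072 + 0 = 3072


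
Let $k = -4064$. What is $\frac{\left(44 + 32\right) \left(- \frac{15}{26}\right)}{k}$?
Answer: $\frac{285}{26416} \approx 0.010789$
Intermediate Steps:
$\frac{\left(44 + 32\right) \left(- \frac{15}{26}\right)}{k} = \frac{\left(44 + 32\right) \left(- \frac{15}{26}\right)}{-4064} = 76 \left(\left(-15\right) \frac{1}{26}\right) \left(- \frac{1}{4064}\right) = 76 \left(- \frac{15}{26}\right) \left(- \frac{1}{4064}\right) = \left(- \frac{570}{13}\right) \left(- \frac{1}{4064}\right) = \frac{285}{26416}$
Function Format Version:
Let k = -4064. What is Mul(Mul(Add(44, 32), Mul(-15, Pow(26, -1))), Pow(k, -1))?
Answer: Rational(285, 26416) ≈ 0.010789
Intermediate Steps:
Mul(Mul(Add(44, 32), Mul(-15, Pow(26, -1))), Pow(k, -1)) = Mul(Mul(Add(44, 32), Mul(-15, Pow(26, -1))), Pow(-4064, -1)) = Mul(Mul(76, Mul(-15, Rational(1, 26))), Rational(-1, 4064)) = Mul(Mul(76, Rational(-15, 26)), Rational(-1, 4064)) = Mul(Rational(-570, 13), Rational(-1, 4064)) = Rational(285, 26416)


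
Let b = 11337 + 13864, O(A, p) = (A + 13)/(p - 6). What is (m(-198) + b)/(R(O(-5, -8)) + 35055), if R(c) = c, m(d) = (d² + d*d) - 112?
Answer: 724479/245381 ≈ 2.9525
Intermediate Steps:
O(A, p) = (13 + A)/(-6 + p)
m(d) = -112 + 2*d² (m(d) = (d² + d²) - 112 = 2*d² - 112 = -112 + 2*d²)
b = 25201
(m(-198) + b)/(R(O(-5, -8)) + 35055) = ((-112 + 2*(-198)²) + 25201)/((13 - 5)/(-6 - 8) + 35055) = ((-112 + 2*39204) + 25201)/(8/(-14) + 35055) = ((-112 + 78408) + 25201)/(-1/14*8 + 35055) = (78296 + 25201)/(-4/7 + 35055) = 103497/(245381/7) = 103497*(7/245381) = 724479/245381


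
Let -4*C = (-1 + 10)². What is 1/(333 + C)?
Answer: 4/1251 ≈ 0.0031974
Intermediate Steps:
C = -81/4 (C = -(-1 + 10)²/4 = -¼*9² = -¼*81 = -81/4 ≈ -20.250)
1/(333 + C) = 1/(333 - 81/4) = 1/(1251/4) = 4/1251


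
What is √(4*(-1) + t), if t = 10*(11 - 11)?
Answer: 2*I ≈ 2.0*I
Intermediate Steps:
t = 0 (t = 10*0 = 0)
√(4*(-1) + t) = √(4*(-1) + 0) = √(-4 + 0) = √(-4) = 2*I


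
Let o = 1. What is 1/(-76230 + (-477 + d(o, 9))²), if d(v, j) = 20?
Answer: 1/132619 ≈ 7.5404e-6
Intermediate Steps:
1/(-76230 + (-477 + d(o, 9))²) = 1/(-76230 + (-477 + 20)²) = 1/(-76230 + (-457)²) = 1/(-76230 + 208849) = 1/132619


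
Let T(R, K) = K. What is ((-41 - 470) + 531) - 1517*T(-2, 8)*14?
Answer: -169884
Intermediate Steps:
((-41 - 470) + 531) - 1517*T(-2, 8)*14 = ((-41 - 470) + 531) - 12136*14 = (-511 + 531) - 1517*112 = 20 - 169904 = -169884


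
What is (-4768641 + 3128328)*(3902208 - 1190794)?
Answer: -4447567632582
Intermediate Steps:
(-4768641 + 3128328)*(3902208 - 1190794) = -1640313*2711414 = -4447567632582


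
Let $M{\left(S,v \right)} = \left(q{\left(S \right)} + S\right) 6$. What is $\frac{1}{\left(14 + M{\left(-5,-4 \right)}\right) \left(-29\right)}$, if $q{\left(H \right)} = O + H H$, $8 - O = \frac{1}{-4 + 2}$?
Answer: $- \frac{1}{5365} \approx -0.00018639$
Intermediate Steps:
$O = \frac{17}{2}$ ($O = 8 - \frac{1}{-4 + 2} = 8 - \frac{1}{-2} = 8 - - \frac{1}{2} = 8 + \frac{1}{2} = \frac{17}{2} \approx 8.5$)
$q{\left(H \right)} = \frac{17}{2} + H^{2}$ ($q{\left(H \right)} = \frac{17}{2} + H H = \frac{17}{2} + H^{2}$)
$M{\left(S,v \right)} = 51 + 6 S + 6 S^{2}$ ($M{\left(S,v \right)} = \left(\left(\frac{17}{2} + S^{2}\right) + S\right) 6 = \left(\frac{17}{2} + S + S^{2}\right) 6 = 51 + 6 S + 6 S^{2}$)
$\frac{1}{\left(14 + M{\left(-5,-4 \right)}\right) \left(-29\right)} = \frac{1}{\left(14 + \left(51 + 6 \left(-5\right) + 6 \left(-5\right)^{2}\right)\right) \left(-29\right)} = \frac{1}{\left(14 + \left(51 - 30 + 6 \cdot 25\right)\right) \left(-29\right)} = \frac{1}{\left(14 + \left(51 - 30 + 150\right)\right) \left(-29\right)} = \frac{1}{\left(14 + 171\right) \left(-29\right)} = \frac{1}{185 \left(-29\right)} = \frac{1}{-5365} = - \frac{1}{5365}$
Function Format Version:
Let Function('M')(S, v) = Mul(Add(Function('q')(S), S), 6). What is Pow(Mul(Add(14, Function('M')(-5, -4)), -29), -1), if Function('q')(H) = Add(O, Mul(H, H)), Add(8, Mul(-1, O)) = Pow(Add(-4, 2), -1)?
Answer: Rational(-1, 5365) ≈ -0.00018639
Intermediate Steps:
O = Rational(17, 2) (O = Add(8, Mul(-1, Pow(Add(-4, 2), -1))) = Add(8, Mul(-1, Pow(-2, -1))) = Add(8, Mul(-1, Rational(-1, 2))) = Add(8, Rational(1, 2)) = Rational(17, 2) ≈ 8.5000)
Function('q')(H) = Add(Rational(17, 2), Pow(H, 2)) (Function('q')(H) = Add(Rational(17, 2), Mul(H, H)) = Add(Rational(17, 2), Pow(H, 2)))
Function('M')(S, v) = Add(51, Mul(6, S), Mul(6, Pow(S, 2))) (Function('M')(S, v) = Mul(Add(Add(Rational(17, 2), Pow(S, 2)), S), 6) = Mul(Add(Rational(17, 2), S, Pow(S, 2)), 6) = Add(51, Mul(6, S), Mul(6, Pow(S, 2))))
Pow(Mul(Add(14, Function('M')(-5, -4)), -29), -1) = Pow(Mul(Add(14, Add(51, Mul(6, -5), Mul(6, Pow(-5, 2)))), -29), -1) = Pow(Mul(Add(14, Add(51, -30, Mul(6, 25))), -29), -1) = Pow(Mul(Add(14, Add(51, -30, 150)), -29), -1) = Pow(Mul(Add(14, 171), -29), -1) = Pow(Mul(185, -29), -1) = Pow(-5365, -1) = Rational(-1, 5365)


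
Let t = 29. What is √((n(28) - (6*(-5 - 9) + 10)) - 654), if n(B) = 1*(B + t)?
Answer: I*√523 ≈ 22.869*I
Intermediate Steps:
n(B) = 29 + B (n(B) = 1*(B + 29) = 1*(29 + B) = 29 + B)
√((n(28) - (6*(-5 - 9) + 10)) - 654) = √(((29 + 28) - (6*(-5 - 9) + 10)) - 654) = √((57 - (6*(-14) + 10)) - 654) = √((57 - (-84 + 10)) - 654) = √((57 - 1*(-74)) - 654) = √((57 + 74) - 654) = √(131 - 654) = √(-523) = I*√523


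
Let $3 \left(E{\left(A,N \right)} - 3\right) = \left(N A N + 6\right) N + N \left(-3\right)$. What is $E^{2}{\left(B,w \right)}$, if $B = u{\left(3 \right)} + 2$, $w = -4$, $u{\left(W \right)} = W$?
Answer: $\frac{104329}{9} \approx 11592.0$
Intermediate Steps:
$B = 5$ ($B = 3 + 2 = 5$)
$E{\left(A,N \right)} = 3 - N + \frac{N \left(6 + A N^{2}\right)}{3}$ ($E{\left(A,N \right)} = 3 + \frac{\left(N A N + 6\right) N + N \left(-3\right)}{3} = 3 + \frac{\left(A N N + 6\right) N - 3 N}{3} = 3 + \frac{\left(A N^{2} + 6\right) N - 3 N}{3} = 3 + \frac{\left(6 + A N^{2}\right) N - 3 N}{3} = 3 + \frac{N \left(6 + A N^{2}\right) - 3 N}{3} = 3 + \frac{- 3 N + N \left(6 + A N^{2}\right)}{3} = 3 + \left(- N + \frac{N \left(6 + A N^{2}\right)}{3}\right) = 3 - N + \frac{N \left(6 + A N^{2}\right)}{3}$)
$E^{2}{\left(B,w \right)} = \left(3 - 4 + \frac{1}{3} \cdot 5 \left(-4\right)^{3}\right)^{2} = \left(3 - 4 + \frac{1}{3} \cdot 5 \left(-64\right)\right)^{2} = \left(3 - 4 - \frac{320}{3}\right)^{2} = \left(- \frac{323}{3}\right)^{2} = \frac{104329}{9}$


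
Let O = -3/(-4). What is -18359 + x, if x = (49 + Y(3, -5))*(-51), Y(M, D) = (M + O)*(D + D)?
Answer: -37891/2 ≈ -18946.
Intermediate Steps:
O = ¾ (O = -3*(-¼) = ¾ ≈ 0.75000)
Y(M, D) = 2*D*(¾ + M) (Y(M, D) = (M + ¾)*(D + D) = (¾ + M)*(2*D) = 2*D*(¾ + M))
x = -1173/2 (x = (49 + (½)*(-5)*(3 + 4*3))*(-51) = (49 + (½)*(-5)*(3 + 12))*(-51) = (49 + (½)*(-5)*15)*(-51) = (49 - 75/2)*(-51) = (23/2)*(-51) = -1173/2 ≈ -586.50)
-18359 + x = -18359 - 1173/2 = -37891/2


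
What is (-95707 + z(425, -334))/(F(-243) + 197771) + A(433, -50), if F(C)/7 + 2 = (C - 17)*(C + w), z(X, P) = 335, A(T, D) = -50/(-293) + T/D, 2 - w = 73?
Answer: -97066436253/11269322050 ≈ -8.6133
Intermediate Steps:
w = -71 (w = 2 - 1*73 = 2 - 73 = -71)
A(T, D) = 50/293 + T/D (A(T, D) = -50*(-1/293) + T/D = 50/293 + T/D)
F(C) = -14 + 7*(-71 + C)*(-17 + C) (F(C) = -14 + 7*((C - 17)*(C - 71)) = -14 + 7*((-17 + C)*(-71 + C)) = -14 + 7*((-71 + C)*(-17 + C)) = -14 + 7*(-71 + C)*(-17 + C))
(-95707 + z(425, -334))/(F(-243) + 197771) + A(433, -50) = (-95707 + 335)/((8435 - 616*(-243) + 7*(-243)²) + 197771) + (50/293 + 433/(-50)) = -95372/((8435 + 149688 + 7*59049) + 197771) + (50/293 + 433*(-1/50)) = -95372/((8435 + 149688 + 413343) + 197771) + (50/293 - 433/50) = -95372/(571466 + 197771) - 124369/14650 = -95372/769237 - 124369/14650 = -97066436253/11269322050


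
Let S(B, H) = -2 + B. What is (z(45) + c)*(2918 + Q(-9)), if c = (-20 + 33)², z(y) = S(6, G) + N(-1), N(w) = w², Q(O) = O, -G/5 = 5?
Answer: 506166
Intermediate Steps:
G = -25 (G = -5*5 = -25)
z(y) = 5 (z(y) = (-2 + 6) + (-1)² = 4 + 1 = 5)
c = 169 (c = 13² = 169)
(z(45) + c)*(2918 + Q(-9)) = (5 + 169)*(2918 - 9) = 174*2909 = 506166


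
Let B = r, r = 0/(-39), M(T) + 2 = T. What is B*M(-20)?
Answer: 0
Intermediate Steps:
M(T) = -2 + T
r = 0 (r = 0*(-1/39) = 0)
B = 0
B*M(-20) = 0*(-2 - 20) = 0*(-22) = 0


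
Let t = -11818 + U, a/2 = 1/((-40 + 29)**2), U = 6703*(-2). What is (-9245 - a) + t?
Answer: -4170751/121 ≈ -34469.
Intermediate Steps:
U = -13406
a = 2/121 (a = 2/((-40 + 29)**2) = 2/((-11)**2) = 2/121 ≈ 0.016529)
t = -25224 (t = -11818 - 13406 = -25224)
(-9245 - a) + t = (-9245 - 1*2/121) - 25224 = (-9245 - 2/121) - 25224 = -1118647/121 - 25224 = -4170751/121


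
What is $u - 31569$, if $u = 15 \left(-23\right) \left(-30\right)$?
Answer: $-21219$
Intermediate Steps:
$u = 10350$ ($u = \left(-345\right) \left(-30\right) = 10350$)
$u - 31569 = 10350 - 31569 = -21219$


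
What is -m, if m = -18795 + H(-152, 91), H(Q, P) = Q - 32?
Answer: 18979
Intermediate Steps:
H(Q, P) = -32 + Q
m = -18979 (m = -18795 + (-32 - 152) = -18795 - 184 = -18979)
-m = -1*(-18979) = 18979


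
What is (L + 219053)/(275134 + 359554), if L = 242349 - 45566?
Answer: 103959/158672 ≈ 0.65518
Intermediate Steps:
L = 196783
(L + 219053)/(275134 + 359554) = (196783 + 219053)/(275134 + 359554) = 415836/634688 = 415836*(1/634688) = 103959/158672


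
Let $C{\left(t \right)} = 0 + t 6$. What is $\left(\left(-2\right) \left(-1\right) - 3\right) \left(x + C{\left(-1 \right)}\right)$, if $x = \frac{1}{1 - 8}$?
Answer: $\frac{43}{7} \approx 6.1429$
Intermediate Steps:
$x = - \frac{1}{7}$ ($x = \frac{1}{-7} = - \frac{1}{7} \approx -0.14286$)
$C{\left(t \right)} = 6 t$ ($C{\left(t \right)} = 0 + 6 t = 6 t$)
$\left(\left(-2\right) \left(-1\right) - 3\right) \left(x + C{\left(-1 \right)}\right) = \left(\left(-2\right) \left(-1\right) - 3\right) \left(- \frac{1}{7} + 6 \left(-1\right)\right) = \left(2 - 3\right) \left(- \frac{1}{7} - 6\right) = \left(-1\right) \left(- \frac{43}{7}\right) = \frac{43}{7}$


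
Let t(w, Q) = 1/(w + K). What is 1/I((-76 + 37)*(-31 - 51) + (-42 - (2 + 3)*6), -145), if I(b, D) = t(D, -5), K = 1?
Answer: -144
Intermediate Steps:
t(w, Q) = 1/(1 + w) (t(w, Q) = 1/(w + 1) = 1/(1 + w))
I(b, D) = 1/(1 + D)
1/I((-76 + 37)*(-31 - 51) + (-42 - (2 + 3)*6), -145) = 1/(1/(1 - 145)) = 1/(1/(-144)) = 1/(-1/144) = -144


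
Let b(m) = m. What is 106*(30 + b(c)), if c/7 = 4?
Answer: 6148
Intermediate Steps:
c = 28 (c = 7*4 = 28)
106*(30 + b(c)) = 106*(30 + 28) = 106*58 = 6148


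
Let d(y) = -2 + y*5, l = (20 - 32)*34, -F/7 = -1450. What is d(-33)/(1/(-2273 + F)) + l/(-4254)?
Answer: -932660363/709 ≈ -1.3155e+6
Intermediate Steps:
F = 10150 (F = -7*(-1450) = 10150)
l = -408 (l = -12*34 = -408)
d(y) = -2 + 5*y
d(-33)/(1/(-2273 + F)) + l/(-4254) = (-2 + 5*(-33))/(1/(-2273 + 10150)) - 408/(-4254) = (-2 - 165)/(1/7877) - 408*(-1/4254) = -167/1/7877 + 68/709 = -167*7877 + 68/709 = -1315459 + 68/709 = -932660363/709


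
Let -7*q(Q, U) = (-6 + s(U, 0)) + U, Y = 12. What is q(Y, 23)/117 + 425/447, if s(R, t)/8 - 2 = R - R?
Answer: 37036/40677 ≈ 0.91049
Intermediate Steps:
s(R, t) = 16 (s(R, t) = 16 + 8*(R - R) = 16 + 8*0 = 16 + 0 = 16)
q(Q, U) = -10/7 - U/7 (q(Q, U) = -((-6 + 16) + U)/7 = -(10 + U)/7 = -10/7 - U/7)
q(Y, 23)/117 + 425/447 = (-10/7 - 1/7*23)/117 + 425/447 = (-10/7 - 23/7)*(1/117) + 425*(1/447) = -33/7*1/117 + 425/447 = -11/273 + 425/447 = 37036/40677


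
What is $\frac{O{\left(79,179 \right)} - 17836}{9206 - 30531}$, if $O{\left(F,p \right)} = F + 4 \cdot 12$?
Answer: $\frac{17709}{21325} \approx 0.83043$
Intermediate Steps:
$O{\left(F,p \right)} = 48 + F$ ($O{\left(F,p \right)} = F + 48 = 48 + F$)
$\frac{O{\left(79,179 \right)} - 17836}{9206 - 30531} = \frac{\left(48 + 79\right) - 17836}{9206 - 30531} = \frac{127 - 17836}{-21325} = \left(-17709\right) \left(- \frac{1}{21325}\right) = \frac{17709}{21325}$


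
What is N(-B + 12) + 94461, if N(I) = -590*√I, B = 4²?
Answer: 94461 - 1180*I ≈ 94461.0 - 1180.0*I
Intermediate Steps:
B = 16
N(-B + 12) + 94461 = -590*√(-1*16 + 12) + 94461 = -590*√(-16 + 12) + 94461 = -1180*I + 94461 = 94461 - 1180*I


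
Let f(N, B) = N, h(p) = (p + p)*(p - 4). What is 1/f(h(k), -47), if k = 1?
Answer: -⅙ ≈ -0.16667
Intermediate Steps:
h(p) = 2*p*(-4 + p) (h(p) = (2*p)*(-4 + p) = 2*p*(-4 + p))
1/f(h(k), -47) = 1/(2*1*(-4 + 1)) = 1/(2*1*(-3)) = 1/(-6) = -⅙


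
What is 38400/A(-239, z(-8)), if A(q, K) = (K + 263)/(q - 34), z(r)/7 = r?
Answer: -1164800/23 ≈ -50644.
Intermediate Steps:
z(r) = 7*r
A(q, K) = (263 + K)/(-34 + q)
38400/A(-239, z(-8)) = 38400/(((263 + 7*(-8))/(-34 - 239))) = 38400/(((263 - 56)/(-273))) = 38400/((-1/273*207)) = 38400/(-69/91) = 38400*(-91/69) = -1164800/23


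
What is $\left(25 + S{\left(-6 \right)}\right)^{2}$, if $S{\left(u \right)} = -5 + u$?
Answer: $196$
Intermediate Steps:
$\left(25 + S{\left(-6 \right)}\right)^{2} = \left(25 - 11\right)^{2} = 14^{2} = 196$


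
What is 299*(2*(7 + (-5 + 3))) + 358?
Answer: 3348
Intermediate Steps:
299*(2*(7 + (-5 + 3))) + 358 = 299*(2*(7 - 2)) + 358 = 299*(2*5) + 358 = 299*10 + 358 = 2990 + 358 = 3348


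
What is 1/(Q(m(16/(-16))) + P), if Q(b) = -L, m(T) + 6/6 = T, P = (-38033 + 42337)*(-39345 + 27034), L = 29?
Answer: -1/52986573 ≈ -1.8873e-8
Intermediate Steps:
P = -52986544 (P = 4304*(-12311) = -52986544)
m(T) = -1 + T
Q(b) = -29 (Q(b) = -1*29 = -29)
1/(Q(m(16/(-16))) + P) = 1/(-29 - 52986544) = 1/(-52986573) = -1/52986573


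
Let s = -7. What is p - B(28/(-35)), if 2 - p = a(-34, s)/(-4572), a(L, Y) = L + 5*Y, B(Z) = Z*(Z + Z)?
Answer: 26857/38100 ≈ 0.70491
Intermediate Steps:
B(Z) = 2*Z² (B(Z) = Z*(2*Z) = 2*Z²)
p = 3025/1524 (p = 2 - (-34 + 5*(-7))/(-4572) = 2 - (-34 - 35)*(-1)/4572 = 2 - (-69)*(-1)/4572 = 2 - 1*23/1524 = 2 - 23/1524 = 3025/1524 ≈ 1.9849)
p - B(28/(-35)) = 3025/1524 - 2*(28/(-35))² = 3025/1524 - 2*(28*(-1/35))² = 3025/1524 - 2*(-⅘)² = 3025/1524 - 2*16/25 = 3025/1524 - 1*32/25 = 3025/1524 - 32/25 = 26857/38100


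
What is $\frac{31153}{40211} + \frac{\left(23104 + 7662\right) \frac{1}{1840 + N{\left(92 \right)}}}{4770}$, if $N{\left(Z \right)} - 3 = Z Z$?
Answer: $\frac{766427686648}{988474643145} \approx 0.77536$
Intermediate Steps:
$N{\left(Z \right)} = 3 + Z^{2}$ ($N{\left(Z \right)} = 3 + Z Z = 3 + Z^{2}$)
$\frac{31153}{40211} + \frac{\left(23104 + 7662\right) \frac{1}{1840 + N{\left(92 \right)}}}{4770} = \frac{31153}{40211} + \frac{\left(23104 + 7662\right) \frac{1}{1840 + \left(3 + 92^{2}\right)}}{4770} = 31153 \cdot \frac{1}{40211} + \frac{30766}{1840 + \left(3 + 8464\right)} \frac{1}{4770} = \frac{31153}{40211} + \frac{30766}{1840 + 8467} \cdot \frac{1}{4770} = \frac{31153}{40211} + \frac{30766}{10307} \cdot \frac{1}{4770} = \frac{31153}{40211} + \frac{15383}{24582195} = \frac{766427686648}{988474643145}$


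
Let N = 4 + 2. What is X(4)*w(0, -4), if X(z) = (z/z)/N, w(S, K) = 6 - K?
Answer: 5/3 ≈ 1.6667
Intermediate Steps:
N = 6
X(z) = 1/6 (X(z) = (z/z)/6 = 1*(1/6) = 1/6)
X(4)*w(0, -4) = (6 - 1*(-4))/6 = (6 + 4)/6 = (1/6)*10 = 5/3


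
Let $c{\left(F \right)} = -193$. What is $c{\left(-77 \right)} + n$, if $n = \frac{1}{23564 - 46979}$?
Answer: $- \frac{4519096}{23415} \approx -193.0$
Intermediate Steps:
$n = - \frac{1}{23415}$ ($n = \frac{1}{-23415} = - \frac{1}{23415} \approx -4.2708 \cdot 10^{-5}$)
$c{\left(-77 \right)} + n = -193 - \frac{1}{23415} = - \frac{4519096}{23415}$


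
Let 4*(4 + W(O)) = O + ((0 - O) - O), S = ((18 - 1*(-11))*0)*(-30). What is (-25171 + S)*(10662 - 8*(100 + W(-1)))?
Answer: -248991532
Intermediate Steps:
S = 0 (S = ((18 + 11)*0)*(-30) = (29*0)*(-30) = 0*(-30) = 0)
W(O) = -4 - O/4 (W(O) = -4 + (O + ((0 - O) - O))/4 = -4 + (O + (-O - O))/4 = -4 + (O - 2*O)/4 = -4 + (-O)/4 = -4 - O/4)
(-25171 + S)*(10662 - 8*(100 + W(-1))) = (-25171 + 0)*(10662 - 8*(100 + (-4 - ¼*(-1)))) = -25171*(10662 - 8*(100 + (-4 + ¼))) = -25171*(10662 - 8*(100 - 15/4)) = -25171*(10662 - 8*385/4) = -25171*(10662 - 770) = -25171*9892 = -248991532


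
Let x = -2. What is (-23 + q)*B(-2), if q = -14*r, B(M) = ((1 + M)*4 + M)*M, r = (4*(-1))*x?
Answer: -1620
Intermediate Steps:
r = 8 (r = (4*(-1))*(-2) = -4*(-2) = 8)
B(M) = M*(4 + 5*M) (B(M) = ((4 + 4*M) + M)*M = (4 + 5*M)*M = M*(4 + 5*M))
q = -112 (q = -14*8 = -112)
(-23 + q)*B(-2) = (-23 - 112)*(-2*(4 + 5*(-2))) = -(-270)*(4 - 10) = -(-270)*(-6) = -135*12 = -1620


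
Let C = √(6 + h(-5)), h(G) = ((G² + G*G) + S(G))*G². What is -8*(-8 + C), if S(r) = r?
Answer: 64 - 8*√1131 ≈ -205.04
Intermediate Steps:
h(G) = G²*(G + 2*G²) (h(G) = ((G² + G*G) + G)*G² = ((G² + G²) + G)*G² = (2*G² + G)*G² = (G + 2*G²)*G² = G²*(G + 2*G²))
C = √1131 (C = √(6 + (-5)³*(1 + 2*(-5))) = √(6 - 125*(1 - 10)) = √(6 - 125*(-9)) = √(6 + 1125) = √1131 ≈ 33.630)
-8*(-8 + C) = -8*(-8 + √1131) = 64 - 8*√1131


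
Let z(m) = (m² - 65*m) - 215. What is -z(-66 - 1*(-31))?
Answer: -3285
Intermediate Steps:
z(m) = -215 + m² - 65*m
-z(-66 - 1*(-31)) = -(-215 + (-66 - 1*(-31))² - 65*(-66 - 1*(-31))) = -(-215 + (-66 + 31)² - 65*(-66 + 31)) = -(-215 + (-35)² - 65*(-35)) = -(-215 + 1225 + 2275) = -1*3285 = -3285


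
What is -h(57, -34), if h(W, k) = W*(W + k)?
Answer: -1311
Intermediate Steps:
-h(57, -34) = -57*(57 - 34) = -57*23 = -1*1311 = -1311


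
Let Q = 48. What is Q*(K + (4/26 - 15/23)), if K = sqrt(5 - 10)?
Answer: -7152/299 + 48*I*sqrt(5) ≈ -23.92 + 107.33*I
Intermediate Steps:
K = I*sqrt(5) (K = sqrt(-5) = I*sqrt(5) ≈ 2.2361*I)
Q*(K + (4/26 - 15/23)) = 48*(I*sqrt(5) + (4/26 - 15/23)) = 48*(I*sqrt(5) + (4*(1/26) - 15*1/23)) = 48*(I*sqrt(5) + (2/13 - 15/23)) = 48*(I*sqrt(5) - 149/299) = 48*(-149/299 + I*sqrt(5)) = -7152/299 + 48*I*sqrt(5)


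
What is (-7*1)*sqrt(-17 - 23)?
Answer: -14*I*sqrt(10) ≈ -44.272*I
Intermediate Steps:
(-7*1)*sqrt(-17 - 23) = -14*I*sqrt(10)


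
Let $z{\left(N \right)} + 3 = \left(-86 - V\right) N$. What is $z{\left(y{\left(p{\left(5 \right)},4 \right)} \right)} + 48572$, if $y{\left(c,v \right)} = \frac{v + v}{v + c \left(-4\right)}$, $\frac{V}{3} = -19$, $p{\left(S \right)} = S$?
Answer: $\frac{97167}{2} \approx 48584.0$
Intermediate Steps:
$V = -57$ ($V = 3 \left(-19\right) = -57$)
$y{\left(c,v \right)} = \frac{2 v}{v - 4 c}$
$z{\left(N \right)} = -3 - 29 N$ ($z{\left(N \right)} = -3 + \left(-86 - -57\right) N = -3 + \left(-86 + 57\right) N = -3 - 29 N$)
$z{\left(y{\left(p{\left(5 \right)},4 \right)} \right)} + 48572 = \left(-3 - 29 \cdot 2 \cdot 4 \frac{1}{4 - 20}\right) + 48572 = \left(-3 - 29 \cdot 2 \cdot 4 \frac{1}{-16}\right) + 48572 = \left(-3 - 29 \cdot 2 \cdot 4 \left(- \frac{1}{16}\right)\right) + 48572 = \left(-3 - - \frac{29}{2}\right) + 48572 = \left(-3 + \frac{29}{2}\right) + 48572 = \frac{23}{2} + 48572 = \frac{97167}{2}$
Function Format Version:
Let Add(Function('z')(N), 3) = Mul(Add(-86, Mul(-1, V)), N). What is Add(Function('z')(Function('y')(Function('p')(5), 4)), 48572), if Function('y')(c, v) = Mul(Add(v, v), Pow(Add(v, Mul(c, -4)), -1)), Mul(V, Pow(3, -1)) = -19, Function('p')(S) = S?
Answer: Rational(97167, 2) ≈ 48584.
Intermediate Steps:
V = -57 (V = Mul(3, -19) = -57)
Function('y')(c, v) = Mul(2, v, Pow(Add(v, Mul(-4, c)), -1)) (Function('y')(c, v) = Mul(Mul(2, v), Pow(Add(v, Mul(-4, c)), -1)) = Mul(2, v, Pow(Add(v, Mul(-4, c)), -1)))
Function('z')(N) = Add(-3, Mul(-29, N)) (Function('z')(N) = Add(-3, Mul(Add(-86, Mul(-1, -57)), N)) = Add(-3, Mul(Add(-86, 57), N)) = Add(-3, Mul(-29, N)))
Add(Function('z')(Function('y')(Function('p')(5), 4)), 48572) = Add(Add(-3, Mul(-29, Mul(2, 4, Pow(Add(4, Mul(-4, 5)), -1)))), 48572) = Add(Add(-3, Mul(-29, Mul(2, 4, Pow(Add(4, -20), -1)))), 48572) = Add(Add(-3, Mul(-29, Mul(2, 4, Pow(-16, -1)))), 48572) = Add(Add(-3, Mul(-29, Mul(2, 4, Rational(-1, 16)))), 48572) = Add(Add(-3, Mul(-29, Rational(-1, 2))), 48572) = Add(Add(-3, Rational(29, 2)), 48572) = Add(Rational(23, 2), 48572) = Rational(97167, 2)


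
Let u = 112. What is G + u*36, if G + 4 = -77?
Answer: 3951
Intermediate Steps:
G = -81 (G = -4 - 77 = -81)
G + u*36 = -81 + 112*36 = -81 + 4032 = 3951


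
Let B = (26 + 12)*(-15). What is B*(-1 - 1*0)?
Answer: 570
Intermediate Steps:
B = -570 (B = 38*(-15) = -570)
B*(-1 - 1*0) = -570*(-1 - 1*0) = -570*(-1 + 0) = -570*(-1) = 570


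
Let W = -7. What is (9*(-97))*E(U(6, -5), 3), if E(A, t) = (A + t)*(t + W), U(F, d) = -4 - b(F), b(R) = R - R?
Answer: -3492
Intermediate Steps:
b(R) = 0
U(F, d) = -4 (U(F, d) = -4 - 1*0 = -4 + 0 = -4)
E(A, t) = (-7 + t)*(A + t) (E(A, t) = (A + t)*(t - 7) = (A + t)*(-7 + t) = (-7 + t)*(A + t))
(9*(-97))*E(U(6, -5), 3) = (9*(-97))*(3**2 - 7*(-4) - 7*3 - 4*3) = -873*(9 + 28 - 21 - 12) = -873*4 = -3492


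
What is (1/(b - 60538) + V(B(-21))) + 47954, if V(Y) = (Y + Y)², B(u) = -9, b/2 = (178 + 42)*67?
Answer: 1499418123/31058 ≈ 48278.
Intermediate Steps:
b = 29480 (b = 2*((178 + 42)*67) = 2*(220*67) = 2*14740 = 29480)
V(Y) = 4*Y² (V(Y) = (2*Y)² = 4*Y²)
(1/(b - 60538) + V(B(-21))) + 47954 = (1/(29480 - 60538) + 4*(-9)²) + 47954 = (1/(-31058) + 4*81) + 47954 = (-1/31058 + 324) + 47954 = 10062791/31058 + 47954 = 1499418123/31058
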